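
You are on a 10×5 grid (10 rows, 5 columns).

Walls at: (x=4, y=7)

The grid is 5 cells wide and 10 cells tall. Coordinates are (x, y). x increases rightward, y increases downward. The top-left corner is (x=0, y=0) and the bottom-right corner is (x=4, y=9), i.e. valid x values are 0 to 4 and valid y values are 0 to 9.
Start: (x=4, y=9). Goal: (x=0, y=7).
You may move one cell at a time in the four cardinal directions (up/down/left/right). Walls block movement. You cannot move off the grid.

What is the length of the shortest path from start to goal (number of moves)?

BFS from (x=4, y=9) until reaching (x=0, y=7):
  Distance 0: (x=4, y=9)
  Distance 1: (x=4, y=8), (x=3, y=9)
  Distance 2: (x=3, y=8), (x=2, y=9)
  Distance 3: (x=3, y=7), (x=2, y=8), (x=1, y=9)
  Distance 4: (x=3, y=6), (x=2, y=7), (x=1, y=8), (x=0, y=9)
  Distance 5: (x=3, y=5), (x=2, y=6), (x=4, y=6), (x=1, y=7), (x=0, y=8)
  Distance 6: (x=3, y=4), (x=2, y=5), (x=4, y=5), (x=1, y=6), (x=0, y=7)  <- goal reached here
One shortest path (6 moves): (x=4, y=9) -> (x=3, y=9) -> (x=2, y=9) -> (x=1, y=9) -> (x=0, y=9) -> (x=0, y=8) -> (x=0, y=7)

Answer: Shortest path length: 6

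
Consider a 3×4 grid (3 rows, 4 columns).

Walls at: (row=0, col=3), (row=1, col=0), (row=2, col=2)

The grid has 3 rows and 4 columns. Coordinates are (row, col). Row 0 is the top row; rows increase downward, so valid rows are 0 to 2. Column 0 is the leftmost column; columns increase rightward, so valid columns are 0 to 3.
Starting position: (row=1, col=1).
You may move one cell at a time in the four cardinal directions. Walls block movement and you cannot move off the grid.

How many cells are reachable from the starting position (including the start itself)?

Answer: Reachable cells: 9

Derivation:
BFS flood-fill from (row=1, col=1):
  Distance 0: (row=1, col=1)
  Distance 1: (row=0, col=1), (row=1, col=2), (row=2, col=1)
  Distance 2: (row=0, col=0), (row=0, col=2), (row=1, col=3), (row=2, col=0)
  Distance 3: (row=2, col=3)
Total reachable: 9 (grid has 9 open cells total)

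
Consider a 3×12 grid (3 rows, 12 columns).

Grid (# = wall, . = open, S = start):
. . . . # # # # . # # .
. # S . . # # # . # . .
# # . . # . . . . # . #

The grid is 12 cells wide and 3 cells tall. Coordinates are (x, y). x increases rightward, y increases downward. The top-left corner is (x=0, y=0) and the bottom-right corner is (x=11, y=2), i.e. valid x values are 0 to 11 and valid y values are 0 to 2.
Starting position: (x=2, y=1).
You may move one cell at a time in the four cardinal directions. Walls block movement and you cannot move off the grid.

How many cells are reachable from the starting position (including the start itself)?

BFS flood-fill from (x=2, y=1):
  Distance 0: (x=2, y=1)
  Distance 1: (x=2, y=0), (x=3, y=1), (x=2, y=2)
  Distance 2: (x=1, y=0), (x=3, y=0), (x=4, y=1), (x=3, y=2)
  Distance 3: (x=0, y=0)
  Distance 4: (x=0, y=1)
Total reachable: 10 (grid has 20 open cells total)

Answer: Reachable cells: 10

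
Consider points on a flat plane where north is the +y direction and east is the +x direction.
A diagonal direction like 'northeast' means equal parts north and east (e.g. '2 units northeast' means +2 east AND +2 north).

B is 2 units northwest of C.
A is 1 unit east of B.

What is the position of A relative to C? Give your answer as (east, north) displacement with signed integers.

Place C at the origin (east=0, north=0).
  B is 2 units northwest of C: delta (east=-2, north=+2); B at (east=-2, north=2).
  A is 1 unit east of B: delta (east=+1, north=+0); A at (east=-1, north=2).
Therefore A relative to C: (east=-1, north=2).

Answer: A is at (east=-1, north=2) relative to C.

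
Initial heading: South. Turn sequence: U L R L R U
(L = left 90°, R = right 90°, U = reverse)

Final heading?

Answer: Final heading: South

Derivation:
Start: South
  U (U-turn (180°)) -> North
  L (left (90° counter-clockwise)) -> West
  R (right (90° clockwise)) -> North
  L (left (90° counter-clockwise)) -> West
  R (right (90° clockwise)) -> North
  U (U-turn (180°)) -> South
Final: South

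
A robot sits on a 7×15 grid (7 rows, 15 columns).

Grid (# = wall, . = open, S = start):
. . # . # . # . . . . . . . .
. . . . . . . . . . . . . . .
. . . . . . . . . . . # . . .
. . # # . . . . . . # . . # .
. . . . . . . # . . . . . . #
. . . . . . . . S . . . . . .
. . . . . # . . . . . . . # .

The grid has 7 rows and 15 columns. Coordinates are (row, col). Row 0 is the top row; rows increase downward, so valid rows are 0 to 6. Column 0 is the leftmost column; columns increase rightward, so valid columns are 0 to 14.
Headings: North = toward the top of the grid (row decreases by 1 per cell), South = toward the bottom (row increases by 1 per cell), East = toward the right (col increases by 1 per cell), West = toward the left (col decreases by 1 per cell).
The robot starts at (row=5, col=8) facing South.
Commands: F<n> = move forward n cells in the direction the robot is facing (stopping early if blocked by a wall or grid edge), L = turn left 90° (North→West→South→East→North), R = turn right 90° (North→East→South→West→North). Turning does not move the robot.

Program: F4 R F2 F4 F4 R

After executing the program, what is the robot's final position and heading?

Start: (row=5, col=8), facing South
  F4: move forward 1/4 (blocked), now at (row=6, col=8)
  R: turn right, now facing West
  F2: move forward 2, now at (row=6, col=6)
  F4: move forward 0/4 (blocked), now at (row=6, col=6)
  F4: move forward 0/4 (blocked), now at (row=6, col=6)
  R: turn right, now facing North
Final: (row=6, col=6), facing North

Answer: Final position: (row=6, col=6), facing North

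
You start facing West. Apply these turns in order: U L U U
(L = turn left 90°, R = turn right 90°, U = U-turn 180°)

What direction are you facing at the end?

Start: West
  U (U-turn (180°)) -> East
  L (left (90° counter-clockwise)) -> North
  U (U-turn (180°)) -> South
  U (U-turn (180°)) -> North
Final: North

Answer: Final heading: North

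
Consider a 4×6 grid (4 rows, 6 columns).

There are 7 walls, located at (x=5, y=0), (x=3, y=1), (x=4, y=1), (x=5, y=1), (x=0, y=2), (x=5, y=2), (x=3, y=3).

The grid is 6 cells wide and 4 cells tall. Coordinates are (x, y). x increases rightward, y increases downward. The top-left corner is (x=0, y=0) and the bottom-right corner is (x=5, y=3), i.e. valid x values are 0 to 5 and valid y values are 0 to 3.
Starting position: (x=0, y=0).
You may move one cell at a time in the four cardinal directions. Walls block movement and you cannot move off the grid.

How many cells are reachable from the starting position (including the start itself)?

BFS flood-fill from (x=0, y=0):
  Distance 0: (x=0, y=0)
  Distance 1: (x=1, y=0), (x=0, y=1)
  Distance 2: (x=2, y=0), (x=1, y=1)
  Distance 3: (x=3, y=0), (x=2, y=1), (x=1, y=2)
  Distance 4: (x=4, y=0), (x=2, y=2), (x=1, y=3)
  Distance 5: (x=3, y=2), (x=0, y=3), (x=2, y=3)
  Distance 6: (x=4, y=2)
  Distance 7: (x=4, y=3)
  Distance 8: (x=5, y=3)
Total reachable: 17 (grid has 17 open cells total)

Answer: Reachable cells: 17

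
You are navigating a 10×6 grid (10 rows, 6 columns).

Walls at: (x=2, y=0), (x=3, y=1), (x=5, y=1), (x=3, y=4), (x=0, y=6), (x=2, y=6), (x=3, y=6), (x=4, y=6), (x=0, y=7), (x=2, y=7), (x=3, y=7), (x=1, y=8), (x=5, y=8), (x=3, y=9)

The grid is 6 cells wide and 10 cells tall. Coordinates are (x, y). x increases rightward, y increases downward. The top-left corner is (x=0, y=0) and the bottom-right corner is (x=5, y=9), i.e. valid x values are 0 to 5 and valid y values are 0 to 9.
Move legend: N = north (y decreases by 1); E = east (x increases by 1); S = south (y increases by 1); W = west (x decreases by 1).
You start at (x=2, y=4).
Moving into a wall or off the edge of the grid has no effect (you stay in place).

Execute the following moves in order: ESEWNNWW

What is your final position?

Start: (x=2, y=4)
  E (east): blocked, stay at (x=2, y=4)
  S (south): (x=2, y=4) -> (x=2, y=5)
  E (east): (x=2, y=5) -> (x=3, y=5)
  W (west): (x=3, y=5) -> (x=2, y=5)
  N (north): (x=2, y=5) -> (x=2, y=4)
  N (north): (x=2, y=4) -> (x=2, y=3)
  W (west): (x=2, y=3) -> (x=1, y=3)
  W (west): (x=1, y=3) -> (x=0, y=3)
Final: (x=0, y=3)

Answer: Final position: (x=0, y=3)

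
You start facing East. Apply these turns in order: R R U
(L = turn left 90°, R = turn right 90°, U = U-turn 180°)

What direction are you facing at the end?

Start: East
  R (right (90° clockwise)) -> South
  R (right (90° clockwise)) -> West
  U (U-turn (180°)) -> East
Final: East

Answer: Final heading: East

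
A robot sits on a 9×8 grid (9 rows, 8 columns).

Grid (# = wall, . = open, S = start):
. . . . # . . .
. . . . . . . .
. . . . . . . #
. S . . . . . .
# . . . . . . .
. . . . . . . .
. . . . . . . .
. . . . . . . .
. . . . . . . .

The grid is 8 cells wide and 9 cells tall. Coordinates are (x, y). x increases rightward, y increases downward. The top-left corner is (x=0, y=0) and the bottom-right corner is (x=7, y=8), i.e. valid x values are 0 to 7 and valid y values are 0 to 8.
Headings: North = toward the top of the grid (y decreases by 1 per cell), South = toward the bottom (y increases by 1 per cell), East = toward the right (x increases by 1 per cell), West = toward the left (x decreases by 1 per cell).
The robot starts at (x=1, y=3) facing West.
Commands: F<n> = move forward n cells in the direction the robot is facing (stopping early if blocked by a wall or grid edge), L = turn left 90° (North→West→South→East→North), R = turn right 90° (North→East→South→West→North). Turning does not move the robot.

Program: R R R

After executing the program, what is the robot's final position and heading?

Start: (x=1, y=3), facing West
  R: turn right, now facing North
  R: turn right, now facing East
  R: turn right, now facing South
Final: (x=1, y=3), facing South

Answer: Final position: (x=1, y=3), facing South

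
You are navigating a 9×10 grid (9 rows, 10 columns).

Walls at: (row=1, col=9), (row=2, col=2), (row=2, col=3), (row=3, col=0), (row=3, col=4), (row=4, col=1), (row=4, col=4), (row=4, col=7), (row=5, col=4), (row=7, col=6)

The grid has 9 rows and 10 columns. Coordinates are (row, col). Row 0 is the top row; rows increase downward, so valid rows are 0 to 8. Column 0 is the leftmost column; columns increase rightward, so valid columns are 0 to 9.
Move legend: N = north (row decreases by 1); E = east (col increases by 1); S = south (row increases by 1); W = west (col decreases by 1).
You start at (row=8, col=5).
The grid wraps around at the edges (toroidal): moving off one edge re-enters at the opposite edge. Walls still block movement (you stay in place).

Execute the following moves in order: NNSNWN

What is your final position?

Start: (row=8, col=5)
  N (north): (row=8, col=5) -> (row=7, col=5)
  N (north): (row=7, col=5) -> (row=6, col=5)
  S (south): (row=6, col=5) -> (row=7, col=5)
  N (north): (row=7, col=5) -> (row=6, col=5)
  W (west): (row=6, col=5) -> (row=6, col=4)
  N (north): blocked, stay at (row=6, col=4)
Final: (row=6, col=4)

Answer: Final position: (row=6, col=4)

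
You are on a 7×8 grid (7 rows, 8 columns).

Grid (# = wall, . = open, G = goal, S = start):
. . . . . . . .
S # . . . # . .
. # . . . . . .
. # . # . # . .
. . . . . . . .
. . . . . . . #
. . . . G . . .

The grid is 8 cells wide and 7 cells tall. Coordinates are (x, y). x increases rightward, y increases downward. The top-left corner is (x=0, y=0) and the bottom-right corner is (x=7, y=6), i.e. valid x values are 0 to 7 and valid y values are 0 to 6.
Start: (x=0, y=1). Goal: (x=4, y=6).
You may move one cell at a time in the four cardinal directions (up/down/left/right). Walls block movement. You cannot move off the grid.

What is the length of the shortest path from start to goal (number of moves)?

Answer: Shortest path length: 9

Derivation:
BFS from (x=0, y=1) until reaching (x=4, y=6):
  Distance 0: (x=0, y=1)
  Distance 1: (x=0, y=0), (x=0, y=2)
  Distance 2: (x=1, y=0), (x=0, y=3)
  Distance 3: (x=2, y=0), (x=0, y=4)
  Distance 4: (x=3, y=0), (x=2, y=1), (x=1, y=4), (x=0, y=5)
  Distance 5: (x=4, y=0), (x=3, y=1), (x=2, y=2), (x=2, y=4), (x=1, y=5), (x=0, y=6)
  Distance 6: (x=5, y=0), (x=4, y=1), (x=3, y=2), (x=2, y=3), (x=3, y=4), (x=2, y=5), (x=1, y=6)
  Distance 7: (x=6, y=0), (x=4, y=2), (x=4, y=4), (x=3, y=5), (x=2, y=6)
  Distance 8: (x=7, y=0), (x=6, y=1), (x=5, y=2), (x=4, y=3), (x=5, y=4), (x=4, y=5), (x=3, y=6)
  Distance 9: (x=7, y=1), (x=6, y=2), (x=6, y=4), (x=5, y=5), (x=4, y=6)  <- goal reached here
One shortest path (9 moves): (x=0, y=1) -> (x=0, y=2) -> (x=0, y=3) -> (x=0, y=4) -> (x=1, y=4) -> (x=2, y=4) -> (x=3, y=4) -> (x=4, y=4) -> (x=4, y=5) -> (x=4, y=6)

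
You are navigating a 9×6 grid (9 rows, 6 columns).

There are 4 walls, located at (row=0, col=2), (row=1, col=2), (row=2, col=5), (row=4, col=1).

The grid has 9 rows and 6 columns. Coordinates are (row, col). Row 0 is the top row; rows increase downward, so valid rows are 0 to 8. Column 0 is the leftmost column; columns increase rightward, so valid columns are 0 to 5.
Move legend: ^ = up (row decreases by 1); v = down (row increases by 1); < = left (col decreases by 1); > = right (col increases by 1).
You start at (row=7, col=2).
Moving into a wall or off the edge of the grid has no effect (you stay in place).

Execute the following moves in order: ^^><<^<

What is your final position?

Answer: Final position: (row=5, col=0)

Derivation:
Start: (row=7, col=2)
  ^ (up): (row=7, col=2) -> (row=6, col=2)
  ^ (up): (row=6, col=2) -> (row=5, col=2)
  > (right): (row=5, col=2) -> (row=5, col=3)
  < (left): (row=5, col=3) -> (row=5, col=2)
  < (left): (row=5, col=2) -> (row=5, col=1)
  ^ (up): blocked, stay at (row=5, col=1)
  < (left): (row=5, col=1) -> (row=5, col=0)
Final: (row=5, col=0)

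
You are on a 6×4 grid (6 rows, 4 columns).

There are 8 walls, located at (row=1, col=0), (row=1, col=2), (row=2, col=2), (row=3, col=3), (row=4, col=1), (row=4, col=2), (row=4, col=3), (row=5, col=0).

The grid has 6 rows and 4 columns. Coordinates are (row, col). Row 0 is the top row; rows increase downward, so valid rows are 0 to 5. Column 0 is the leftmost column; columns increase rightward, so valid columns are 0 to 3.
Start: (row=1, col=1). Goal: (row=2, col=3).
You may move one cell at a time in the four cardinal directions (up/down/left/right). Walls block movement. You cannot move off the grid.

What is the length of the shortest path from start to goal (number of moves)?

BFS from (row=1, col=1) until reaching (row=2, col=3):
  Distance 0: (row=1, col=1)
  Distance 1: (row=0, col=1), (row=2, col=1)
  Distance 2: (row=0, col=0), (row=0, col=2), (row=2, col=0), (row=3, col=1)
  Distance 3: (row=0, col=3), (row=3, col=0), (row=3, col=2)
  Distance 4: (row=1, col=3), (row=4, col=0)
  Distance 5: (row=2, col=3)  <- goal reached here
One shortest path (5 moves): (row=1, col=1) -> (row=0, col=1) -> (row=0, col=2) -> (row=0, col=3) -> (row=1, col=3) -> (row=2, col=3)

Answer: Shortest path length: 5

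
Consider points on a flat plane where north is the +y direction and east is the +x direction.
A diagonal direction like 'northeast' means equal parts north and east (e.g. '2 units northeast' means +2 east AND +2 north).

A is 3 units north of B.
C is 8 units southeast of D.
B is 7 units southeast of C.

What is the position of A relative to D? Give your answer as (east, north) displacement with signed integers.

Place D at the origin (east=0, north=0).
  C is 8 units southeast of D: delta (east=+8, north=-8); C at (east=8, north=-8).
  B is 7 units southeast of C: delta (east=+7, north=-7); B at (east=15, north=-15).
  A is 3 units north of B: delta (east=+0, north=+3); A at (east=15, north=-12).
Therefore A relative to D: (east=15, north=-12).

Answer: A is at (east=15, north=-12) relative to D.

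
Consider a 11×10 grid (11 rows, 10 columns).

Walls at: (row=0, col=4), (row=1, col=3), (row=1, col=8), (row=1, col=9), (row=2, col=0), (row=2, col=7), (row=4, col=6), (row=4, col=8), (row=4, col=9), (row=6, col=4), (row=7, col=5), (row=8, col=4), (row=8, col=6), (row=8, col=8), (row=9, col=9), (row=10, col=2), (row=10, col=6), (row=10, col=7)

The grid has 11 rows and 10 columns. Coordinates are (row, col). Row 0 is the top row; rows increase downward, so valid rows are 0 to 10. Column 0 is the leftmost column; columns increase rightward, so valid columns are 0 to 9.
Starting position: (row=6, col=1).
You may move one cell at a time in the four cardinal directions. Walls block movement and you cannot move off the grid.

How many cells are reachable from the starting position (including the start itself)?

Answer: Reachable cells: 92

Derivation:
BFS flood-fill from (row=6, col=1):
  Distance 0: (row=6, col=1)
  Distance 1: (row=5, col=1), (row=6, col=0), (row=6, col=2), (row=7, col=1)
  Distance 2: (row=4, col=1), (row=5, col=0), (row=5, col=2), (row=6, col=3), (row=7, col=0), (row=7, col=2), (row=8, col=1)
  Distance 3: (row=3, col=1), (row=4, col=0), (row=4, col=2), (row=5, col=3), (row=7, col=3), (row=8, col=0), (row=8, col=2), (row=9, col=1)
  Distance 4: (row=2, col=1), (row=3, col=0), (row=3, col=2), (row=4, col=3), (row=5, col=4), (row=7, col=4), (row=8, col=3), (row=9, col=0), (row=9, col=2), (row=10, col=1)
  Distance 5: (row=1, col=1), (row=2, col=2), (row=3, col=3), (row=4, col=4), (row=5, col=5), (row=9, col=3), (row=10, col=0)
  Distance 6: (row=0, col=1), (row=1, col=0), (row=1, col=2), (row=2, col=3), (row=3, col=4), (row=4, col=5), (row=5, col=6), (row=6, col=5), (row=9, col=4), (row=10, col=3)
  Distance 7: (row=0, col=0), (row=0, col=2), (row=2, col=4), (row=3, col=5), (row=5, col=7), (row=6, col=6), (row=9, col=5), (row=10, col=4)
  Distance 8: (row=0, col=3), (row=1, col=4), (row=2, col=5), (row=3, col=6), (row=4, col=7), (row=5, col=8), (row=6, col=7), (row=7, col=6), (row=8, col=5), (row=9, col=6), (row=10, col=5)
  Distance 9: (row=1, col=5), (row=2, col=6), (row=3, col=7), (row=5, col=9), (row=6, col=8), (row=7, col=7), (row=9, col=7)
  Distance 10: (row=0, col=5), (row=1, col=6), (row=3, col=8), (row=6, col=9), (row=7, col=8), (row=8, col=7), (row=9, col=8)
  Distance 11: (row=0, col=6), (row=1, col=7), (row=2, col=8), (row=3, col=9), (row=7, col=9), (row=10, col=8)
  Distance 12: (row=0, col=7), (row=2, col=9), (row=8, col=9), (row=10, col=9)
  Distance 13: (row=0, col=8)
  Distance 14: (row=0, col=9)
Total reachable: 92 (grid has 92 open cells total)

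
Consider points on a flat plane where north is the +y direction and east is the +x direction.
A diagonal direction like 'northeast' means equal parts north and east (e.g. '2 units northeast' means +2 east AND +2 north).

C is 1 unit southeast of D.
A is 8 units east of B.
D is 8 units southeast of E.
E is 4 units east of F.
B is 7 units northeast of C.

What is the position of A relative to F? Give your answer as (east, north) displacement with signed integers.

Place F at the origin (east=0, north=0).
  E is 4 units east of F: delta (east=+4, north=+0); E at (east=4, north=0).
  D is 8 units southeast of E: delta (east=+8, north=-8); D at (east=12, north=-8).
  C is 1 unit southeast of D: delta (east=+1, north=-1); C at (east=13, north=-9).
  B is 7 units northeast of C: delta (east=+7, north=+7); B at (east=20, north=-2).
  A is 8 units east of B: delta (east=+8, north=+0); A at (east=28, north=-2).
Therefore A relative to F: (east=28, north=-2).

Answer: A is at (east=28, north=-2) relative to F.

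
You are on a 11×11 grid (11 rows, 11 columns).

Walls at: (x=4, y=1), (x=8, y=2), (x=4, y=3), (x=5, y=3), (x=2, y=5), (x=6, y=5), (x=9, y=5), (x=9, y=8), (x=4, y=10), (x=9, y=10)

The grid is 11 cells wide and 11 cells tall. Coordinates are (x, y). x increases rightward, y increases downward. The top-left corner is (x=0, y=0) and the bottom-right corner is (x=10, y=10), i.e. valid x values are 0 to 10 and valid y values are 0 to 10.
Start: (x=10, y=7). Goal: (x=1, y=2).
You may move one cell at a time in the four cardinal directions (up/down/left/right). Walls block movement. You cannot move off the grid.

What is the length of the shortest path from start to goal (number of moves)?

BFS from (x=10, y=7) until reaching (x=1, y=2):
  Distance 0: (x=10, y=7)
  Distance 1: (x=10, y=6), (x=9, y=7), (x=10, y=8)
  Distance 2: (x=10, y=5), (x=9, y=6), (x=8, y=7), (x=10, y=9)
  Distance 3: (x=10, y=4), (x=8, y=6), (x=7, y=7), (x=8, y=8), (x=9, y=9), (x=10, y=10)
  Distance 4: (x=10, y=3), (x=9, y=4), (x=8, y=5), (x=7, y=6), (x=6, y=7), (x=7, y=8), (x=8, y=9)
  Distance 5: (x=10, y=2), (x=9, y=3), (x=8, y=4), (x=7, y=5), (x=6, y=6), (x=5, y=7), (x=6, y=8), (x=7, y=9), (x=8, y=10)
  Distance 6: (x=10, y=1), (x=9, y=2), (x=8, y=3), (x=7, y=4), (x=5, y=6), (x=4, y=7), (x=5, y=8), (x=6, y=9), (x=7, y=10)
  Distance 7: (x=10, y=0), (x=9, y=1), (x=7, y=3), (x=6, y=4), (x=5, y=5), (x=4, y=6), (x=3, y=7), (x=4, y=8), (x=5, y=9), (x=6, y=10)
  Distance 8: (x=9, y=0), (x=8, y=1), (x=7, y=2), (x=6, y=3), (x=5, y=4), (x=4, y=5), (x=3, y=6), (x=2, y=7), (x=3, y=8), (x=4, y=9), (x=5, y=10)
  Distance 9: (x=8, y=0), (x=7, y=1), (x=6, y=2), (x=4, y=4), (x=3, y=5), (x=2, y=6), (x=1, y=7), (x=2, y=8), (x=3, y=9)
  Distance 10: (x=7, y=0), (x=6, y=1), (x=5, y=2), (x=3, y=4), (x=1, y=6), (x=0, y=7), (x=1, y=8), (x=2, y=9), (x=3, y=10)
  Distance 11: (x=6, y=0), (x=5, y=1), (x=4, y=2), (x=3, y=3), (x=2, y=4), (x=1, y=5), (x=0, y=6), (x=0, y=8), (x=1, y=9), (x=2, y=10)
  Distance 12: (x=5, y=0), (x=3, y=2), (x=2, y=3), (x=1, y=4), (x=0, y=5), (x=0, y=9), (x=1, y=10)
  Distance 13: (x=4, y=0), (x=3, y=1), (x=2, y=2), (x=1, y=3), (x=0, y=4), (x=0, y=10)
  Distance 14: (x=3, y=0), (x=2, y=1), (x=1, y=2), (x=0, y=3)  <- goal reached here
One shortest path (14 moves): (x=10, y=7) -> (x=9, y=7) -> (x=8, y=7) -> (x=7, y=7) -> (x=6, y=7) -> (x=5, y=7) -> (x=4, y=7) -> (x=3, y=7) -> (x=2, y=7) -> (x=1, y=7) -> (x=1, y=6) -> (x=1, y=5) -> (x=1, y=4) -> (x=1, y=3) -> (x=1, y=2)

Answer: Shortest path length: 14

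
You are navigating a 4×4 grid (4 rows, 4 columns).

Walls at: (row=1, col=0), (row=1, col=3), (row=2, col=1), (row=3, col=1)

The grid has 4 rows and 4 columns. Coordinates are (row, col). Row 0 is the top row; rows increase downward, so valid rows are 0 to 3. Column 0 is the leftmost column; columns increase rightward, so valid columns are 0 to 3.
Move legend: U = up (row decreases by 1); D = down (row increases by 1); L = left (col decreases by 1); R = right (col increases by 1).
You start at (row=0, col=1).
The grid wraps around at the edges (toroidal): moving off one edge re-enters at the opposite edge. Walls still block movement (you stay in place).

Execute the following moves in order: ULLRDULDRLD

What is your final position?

Answer: Final position: (row=0, col=3)

Derivation:
Start: (row=0, col=1)
  U (up): blocked, stay at (row=0, col=1)
  L (left): (row=0, col=1) -> (row=0, col=0)
  L (left): (row=0, col=0) -> (row=0, col=3)
  R (right): (row=0, col=3) -> (row=0, col=0)
  D (down): blocked, stay at (row=0, col=0)
  U (up): (row=0, col=0) -> (row=3, col=0)
  L (left): (row=3, col=0) -> (row=3, col=3)
  D (down): (row=3, col=3) -> (row=0, col=3)
  R (right): (row=0, col=3) -> (row=0, col=0)
  L (left): (row=0, col=0) -> (row=0, col=3)
  D (down): blocked, stay at (row=0, col=3)
Final: (row=0, col=3)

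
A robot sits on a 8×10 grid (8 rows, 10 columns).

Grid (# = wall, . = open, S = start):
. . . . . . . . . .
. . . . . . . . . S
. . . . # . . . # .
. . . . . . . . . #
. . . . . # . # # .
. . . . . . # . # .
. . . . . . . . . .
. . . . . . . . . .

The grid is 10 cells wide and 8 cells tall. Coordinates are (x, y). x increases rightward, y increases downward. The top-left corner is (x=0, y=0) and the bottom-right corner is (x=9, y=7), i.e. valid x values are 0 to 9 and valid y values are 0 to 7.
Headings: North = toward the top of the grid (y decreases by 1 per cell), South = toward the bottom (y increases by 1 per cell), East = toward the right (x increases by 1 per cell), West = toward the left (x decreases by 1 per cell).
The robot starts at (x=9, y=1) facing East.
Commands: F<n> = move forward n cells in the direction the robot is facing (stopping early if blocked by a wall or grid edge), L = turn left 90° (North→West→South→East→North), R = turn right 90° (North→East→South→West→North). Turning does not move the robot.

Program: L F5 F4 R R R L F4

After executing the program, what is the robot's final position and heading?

Answer: Final position: (x=9, y=2), facing South

Derivation:
Start: (x=9, y=1), facing East
  L: turn left, now facing North
  F5: move forward 1/5 (blocked), now at (x=9, y=0)
  F4: move forward 0/4 (blocked), now at (x=9, y=0)
  R: turn right, now facing East
  R: turn right, now facing South
  R: turn right, now facing West
  L: turn left, now facing South
  F4: move forward 2/4 (blocked), now at (x=9, y=2)
Final: (x=9, y=2), facing South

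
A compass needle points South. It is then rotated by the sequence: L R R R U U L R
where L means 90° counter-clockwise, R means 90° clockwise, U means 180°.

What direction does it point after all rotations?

Start: South
  L (left (90° counter-clockwise)) -> East
  R (right (90° clockwise)) -> South
  R (right (90° clockwise)) -> West
  R (right (90° clockwise)) -> North
  U (U-turn (180°)) -> South
  U (U-turn (180°)) -> North
  L (left (90° counter-clockwise)) -> West
  R (right (90° clockwise)) -> North
Final: North

Answer: Final heading: North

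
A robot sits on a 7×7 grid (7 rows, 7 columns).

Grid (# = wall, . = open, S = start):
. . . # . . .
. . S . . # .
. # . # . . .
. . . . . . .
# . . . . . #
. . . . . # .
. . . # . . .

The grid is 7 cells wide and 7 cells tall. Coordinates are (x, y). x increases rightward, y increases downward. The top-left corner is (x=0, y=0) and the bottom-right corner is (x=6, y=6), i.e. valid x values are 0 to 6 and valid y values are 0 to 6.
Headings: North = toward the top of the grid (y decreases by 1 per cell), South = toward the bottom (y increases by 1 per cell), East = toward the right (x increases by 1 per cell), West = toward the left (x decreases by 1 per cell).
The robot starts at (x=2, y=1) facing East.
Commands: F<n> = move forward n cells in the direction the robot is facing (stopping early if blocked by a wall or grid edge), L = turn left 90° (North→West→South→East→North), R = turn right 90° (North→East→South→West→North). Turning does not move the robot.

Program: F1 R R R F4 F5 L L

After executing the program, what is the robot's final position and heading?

Start: (x=2, y=1), facing East
  F1: move forward 1, now at (x=3, y=1)
  R: turn right, now facing South
  R: turn right, now facing West
  R: turn right, now facing North
  F4: move forward 0/4 (blocked), now at (x=3, y=1)
  F5: move forward 0/5 (blocked), now at (x=3, y=1)
  L: turn left, now facing West
  L: turn left, now facing South
Final: (x=3, y=1), facing South

Answer: Final position: (x=3, y=1), facing South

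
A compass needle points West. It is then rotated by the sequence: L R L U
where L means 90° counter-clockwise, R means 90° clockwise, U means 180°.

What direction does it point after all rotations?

Answer: Final heading: North

Derivation:
Start: West
  L (left (90° counter-clockwise)) -> South
  R (right (90° clockwise)) -> West
  L (left (90° counter-clockwise)) -> South
  U (U-turn (180°)) -> North
Final: North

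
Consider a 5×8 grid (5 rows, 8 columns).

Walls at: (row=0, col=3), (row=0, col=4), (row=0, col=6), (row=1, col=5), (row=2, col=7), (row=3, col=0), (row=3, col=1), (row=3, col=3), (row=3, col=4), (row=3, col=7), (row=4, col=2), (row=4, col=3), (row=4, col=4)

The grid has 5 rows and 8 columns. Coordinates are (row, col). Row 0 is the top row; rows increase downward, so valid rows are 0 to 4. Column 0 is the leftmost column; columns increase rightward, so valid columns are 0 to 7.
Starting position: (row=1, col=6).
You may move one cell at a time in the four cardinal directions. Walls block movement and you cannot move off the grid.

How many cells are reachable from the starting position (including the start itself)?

BFS flood-fill from (row=1, col=6):
  Distance 0: (row=1, col=6)
  Distance 1: (row=1, col=7), (row=2, col=6)
  Distance 2: (row=0, col=7), (row=2, col=5), (row=3, col=6)
  Distance 3: (row=2, col=4), (row=3, col=5), (row=4, col=6)
  Distance 4: (row=1, col=4), (row=2, col=3), (row=4, col=5), (row=4, col=7)
  Distance 5: (row=1, col=3), (row=2, col=2)
  Distance 6: (row=1, col=2), (row=2, col=1), (row=3, col=2)
  Distance 7: (row=0, col=2), (row=1, col=1), (row=2, col=0)
  Distance 8: (row=0, col=1), (row=1, col=0)
  Distance 9: (row=0, col=0)
Total reachable: 24 (grid has 27 open cells total)

Answer: Reachable cells: 24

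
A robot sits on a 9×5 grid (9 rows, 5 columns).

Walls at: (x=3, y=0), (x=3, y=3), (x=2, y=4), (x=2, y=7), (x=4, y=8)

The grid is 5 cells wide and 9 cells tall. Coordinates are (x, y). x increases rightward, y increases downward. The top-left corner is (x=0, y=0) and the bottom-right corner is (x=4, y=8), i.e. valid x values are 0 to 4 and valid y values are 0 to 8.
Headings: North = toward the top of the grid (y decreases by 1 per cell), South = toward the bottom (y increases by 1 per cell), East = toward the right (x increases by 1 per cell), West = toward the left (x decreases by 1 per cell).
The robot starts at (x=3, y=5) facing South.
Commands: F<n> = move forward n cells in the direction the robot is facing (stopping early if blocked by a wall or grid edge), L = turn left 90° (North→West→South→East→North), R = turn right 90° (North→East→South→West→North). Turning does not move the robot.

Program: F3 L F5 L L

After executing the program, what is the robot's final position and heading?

Start: (x=3, y=5), facing South
  F3: move forward 3, now at (x=3, y=8)
  L: turn left, now facing East
  F5: move forward 0/5 (blocked), now at (x=3, y=8)
  L: turn left, now facing North
  L: turn left, now facing West
Final: (x=3, y=8), facing West

Answer: Final position: (x=3, y=8), facing West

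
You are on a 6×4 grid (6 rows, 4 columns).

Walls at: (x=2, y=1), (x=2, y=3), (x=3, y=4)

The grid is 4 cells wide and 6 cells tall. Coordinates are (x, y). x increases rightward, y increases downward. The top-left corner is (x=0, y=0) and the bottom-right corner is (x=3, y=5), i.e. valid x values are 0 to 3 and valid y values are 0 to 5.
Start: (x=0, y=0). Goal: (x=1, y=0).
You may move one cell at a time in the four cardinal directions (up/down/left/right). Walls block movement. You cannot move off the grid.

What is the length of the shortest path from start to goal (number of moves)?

Answer: Shortest path length: 1

Derivation:
BFS from (x=0, y=0) until reaching (x=1, y=0):
  Distance 0: (x=0, y=0)
  Distance 1: (x=1, y=0), (x=0, y=1)  <- goal reached here
One shortest path (1 moves): (x=0, y=0) -> (x=1, y=0)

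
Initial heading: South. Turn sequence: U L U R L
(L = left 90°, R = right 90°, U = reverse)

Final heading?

Start: South
  U (U-turn (180°)) -> North
  L (left (90° counter-clockwise)) -> West
  U (U-turn (180°)) -> East
  R (right (90° clockwise)) -> South
  L (left (90° counter-clockwise)) -> East
Final: East

Answer: Final heading: East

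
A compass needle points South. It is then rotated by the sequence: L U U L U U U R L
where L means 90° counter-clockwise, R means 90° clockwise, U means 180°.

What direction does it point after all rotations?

Answer: Final heading: South

Derivation:
Start: South
  L (left (90° counter-clockwise)) -> East
  U (U-turn (180°)) -> West
  U (U-turn (180°)) -> East
  L (left (90° counter-clockwise)) -> North
  U (U-turn (180°)) -> South
  U (U-turn (180°)) -> North
  U (U-turn (180°)) -> South
  R (right (90° clockwise)) -> West
  L (left (90° counter-clockwise)) -> South
Final: South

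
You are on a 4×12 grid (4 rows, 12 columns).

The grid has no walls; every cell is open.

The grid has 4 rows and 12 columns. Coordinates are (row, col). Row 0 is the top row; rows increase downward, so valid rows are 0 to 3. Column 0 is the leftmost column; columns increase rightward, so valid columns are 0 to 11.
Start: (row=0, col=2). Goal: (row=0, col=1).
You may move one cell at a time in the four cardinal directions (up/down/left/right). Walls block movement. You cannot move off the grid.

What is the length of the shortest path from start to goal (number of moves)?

Answer: Shortest path length: 1

Derivation:
BFS from (row=0, col=2) until reaching (row=0, col=1):
  Distance 0: (row=0, col=2)
  Distance 1: (row=0, col=1), (row=0, col=3), (row=1, col=2)  <- goal reached here
One shortest path (1 moves): (row=0, col=2) -> (row=0, col=1)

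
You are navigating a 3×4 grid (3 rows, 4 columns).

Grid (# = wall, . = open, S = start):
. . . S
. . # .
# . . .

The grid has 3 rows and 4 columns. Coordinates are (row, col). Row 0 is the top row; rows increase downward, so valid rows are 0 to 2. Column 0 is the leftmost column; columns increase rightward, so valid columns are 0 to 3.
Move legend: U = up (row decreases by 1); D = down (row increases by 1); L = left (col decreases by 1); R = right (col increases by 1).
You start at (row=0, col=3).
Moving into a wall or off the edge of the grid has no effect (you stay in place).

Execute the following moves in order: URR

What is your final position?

Answer: Final position: (row=0, col=3)

Derivation:
Start: (row=0, col=3)
  U (up): blocked, stay at (row=0, col=3)
  R (right): blocked, stay at (row=0, col=3)
  R (right): blocked, stay at (row=0, col=3)
Final: (row=0, col=3)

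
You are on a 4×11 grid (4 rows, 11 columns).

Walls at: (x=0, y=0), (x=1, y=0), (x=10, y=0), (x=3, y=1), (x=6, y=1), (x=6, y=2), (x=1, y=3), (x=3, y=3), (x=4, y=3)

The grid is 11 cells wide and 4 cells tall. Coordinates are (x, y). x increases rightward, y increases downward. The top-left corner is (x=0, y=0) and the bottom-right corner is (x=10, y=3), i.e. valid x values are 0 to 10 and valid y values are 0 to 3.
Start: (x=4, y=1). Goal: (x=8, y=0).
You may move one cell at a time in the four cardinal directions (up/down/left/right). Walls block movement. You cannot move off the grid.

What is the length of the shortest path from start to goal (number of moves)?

BFS from (x=4, y=1) until reaching (x=8, y=0):
  Distance 0: (x=4, y=1)
  Distance 1: (x=4, y=0), (x=5, y=1), (x=4, y=2)
  Distance 2: (x=3, y=0), (x=5, y=0), (x=3, y=2), (x=5, y=2)
  Distance 3: (x=2, y=0), (x=6, y=0), (x=2, y=2), (x=5, y=3)
  Distance 4: (x=7, y=0), (x=2, y=1), (x=1, y=2), (x=2, y=3), (x=6, y=3)
  Distance 5: (x=8, y=0), (x=1, y=1), (x=7, y=1), (x=0, y=2), (x=7, y=3)  <- goal reached here
One shortest path (5 moves): (x=4, y=1) -> (x=5, y=1) -> (x=5, y=0) -> (x=6, y=0) -> (x=7, y=0) -> (x=8, y=0)

Answer: Shortest path length: 5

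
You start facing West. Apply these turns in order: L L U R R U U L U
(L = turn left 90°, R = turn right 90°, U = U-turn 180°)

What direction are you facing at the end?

Start: West
  L (left (90° counter-clockwise)) -> South
  L (left (90° counter-clockwise)) -> East
  U (U-turn (180°)) -> West
  R (right (90° clockwise)) -> North
  R (right (90° clockwise)) -> East
  U (U-turn (180°)) -> West
  U (U-turn (180°)) -> East
  L (left (90° counter-clockwise)) -> North
  U (U-turn (180°)) -> South
Final: South

Answer: Final heading: South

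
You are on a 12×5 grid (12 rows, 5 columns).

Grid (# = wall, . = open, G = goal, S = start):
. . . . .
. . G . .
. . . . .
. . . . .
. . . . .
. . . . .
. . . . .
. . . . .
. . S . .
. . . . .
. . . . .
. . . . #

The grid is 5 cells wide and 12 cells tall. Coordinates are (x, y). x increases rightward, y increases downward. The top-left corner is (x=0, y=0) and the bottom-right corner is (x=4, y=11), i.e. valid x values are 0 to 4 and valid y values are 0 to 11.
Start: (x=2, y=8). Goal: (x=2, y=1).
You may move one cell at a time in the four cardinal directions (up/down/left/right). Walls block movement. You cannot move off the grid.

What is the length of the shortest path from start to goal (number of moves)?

BFS from (x=2, y=8) until reaching (x=2, y=1):
  Distance 0: (x=2, y=8)
  Distance 1: (x=2, y=7), (x=1, y=8), (x=3, y=8), (x=2, y=9)
  Distance 2: (x=2, y=6), (x=1, y=7), (x=3, y=7), (x=0, y=8), (x=4, y=8), (x=1, y=9), (x=3, y=9), (x=2, y=10)
  Distance 3: (x=2, y=5), (x=1, y=6), (x=3, y=6), (x=0, y=7), (x=4, y=7), (x=0, y=9), (x=4, y=9), (x=1, y=10), (x=3, y=10), (x=2, y=11)
  Distance 4: (x=2, y=4), (x=1, y=5), (x=3, y=5), (x=0, y=6), (x=4, y=6), (x=0, y=10), (x=4, y=10), (x=1, y=11), (x=3, y=11)
  Distance 5: (x=2, y=3), (x=1, y=4), (x=3, y=4), (x=0, y=5), (x=4, y=5), (x=0, y=11)
  Distance 6: (x=2, y=2), (x=1, y=3), (x=3, y=3), (x=0, y=4), (x=4, y=4)
  Distance 7: (x=2, y=1), (x=1, y=2), (x=3, y=2), (x=0, y=3), (x=4, y=3)  <- goal reached here
One shortest path (7 moves): (x=2, y=8) -> (x=2, y=7) -> (x=2, y=6) -> (x=2, y=5) -> (x=2, y=4) -> (x=2, y=3) -> (x=2, y=2) -> (x=2, y=1)

Answer: Shortest path length: 7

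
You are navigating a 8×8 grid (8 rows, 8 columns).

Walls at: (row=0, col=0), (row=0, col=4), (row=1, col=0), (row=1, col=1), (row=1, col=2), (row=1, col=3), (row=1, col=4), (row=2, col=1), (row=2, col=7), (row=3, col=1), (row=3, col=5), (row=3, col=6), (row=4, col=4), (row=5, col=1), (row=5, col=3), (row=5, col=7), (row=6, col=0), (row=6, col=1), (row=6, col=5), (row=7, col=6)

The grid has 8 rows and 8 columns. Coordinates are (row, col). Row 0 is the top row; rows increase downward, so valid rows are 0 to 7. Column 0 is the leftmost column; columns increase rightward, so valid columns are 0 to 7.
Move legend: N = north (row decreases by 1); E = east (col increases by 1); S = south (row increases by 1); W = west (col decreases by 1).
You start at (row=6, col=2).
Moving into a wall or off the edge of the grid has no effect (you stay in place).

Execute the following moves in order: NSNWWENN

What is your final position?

Answer: Final position: (row=3, col=2)

Derivation:
Start: (row=6, col=2)
  N (north): (row=6, col=2) -> (row=5, col=2)
  S (south): (row=5, col=2) -> (row=6, col=2)
  N (north): (row=6, col=2) -> (row=5, col=2)
  W (west): blocked, stay at (row=5, col=2)
  W (west): blocked, stay at (row=5, col=2)
  E (east): blocked, stay at (row=5, col=2)
  N (north): (row=5, col=2) -> (row=4, col=2)
  N (north): (row=4, col=2) -> (row=3, col=2)
Final: (row=3, col=2)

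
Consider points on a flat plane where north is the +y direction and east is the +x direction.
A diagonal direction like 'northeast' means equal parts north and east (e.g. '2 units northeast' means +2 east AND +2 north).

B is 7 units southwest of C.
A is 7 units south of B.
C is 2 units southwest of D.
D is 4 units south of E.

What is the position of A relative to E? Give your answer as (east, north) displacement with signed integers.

Answer: A is at (east=-9, north=-20) relative to E.

Derivation:
Place E at the origin (east=0, north=0).
  D is 4 units south of E: delta (east=+0, north=-4); D at (east=0, north=-4).
  C is 2 units southwest of D: delta (east=-2, north=-2); C at (east=-2, north=-6).
  B is 7 units southwest of C: delta (east=-7, north=-7); B at (east=-9, north=-13).
  A is 7 units south of B: delta (east=+0, north=-7); A at (east=-9, north=-20).
Therefore A relative to E: (east=-9, north=-20).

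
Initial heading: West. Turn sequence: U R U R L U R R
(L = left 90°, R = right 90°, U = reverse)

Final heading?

Start: West
  U (U-turn (180°)) -> East
  R (right (90° clockwise)) -> South
  U (U-turn (180°)) -> North
  R (right (90° clockwise)) -> East
  L (left (90° counter-clockwise)) -> North
  U (U-turn (180°)) -> South
  R (right (90° clockwise)) -> West
  R (right (90° clockwise)) -> North
Final: North

Answer: Final heading: North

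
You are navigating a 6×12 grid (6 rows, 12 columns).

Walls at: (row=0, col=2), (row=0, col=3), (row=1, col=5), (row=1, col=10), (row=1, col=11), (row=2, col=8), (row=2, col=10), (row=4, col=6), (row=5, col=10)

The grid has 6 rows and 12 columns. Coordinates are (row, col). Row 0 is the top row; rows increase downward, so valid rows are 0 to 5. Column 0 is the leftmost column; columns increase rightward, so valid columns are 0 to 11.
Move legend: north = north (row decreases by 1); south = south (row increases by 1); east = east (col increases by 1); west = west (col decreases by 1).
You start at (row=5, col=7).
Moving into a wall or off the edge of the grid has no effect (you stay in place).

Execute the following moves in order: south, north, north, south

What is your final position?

Answer: Final position: (row=4, col=7)

Derivation:
Start: (row=5, col=7)
  south (south): blocked, stay at (row=5, col=7)
  north (north): (row=5, col=7) -> (row=4, col=7)
  north (north): (row=4, col=7) -> (row=3, col=7)
  south (south): (row=3, col=7) -> (row=4, col=7)
Final: (row=4, col=7)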